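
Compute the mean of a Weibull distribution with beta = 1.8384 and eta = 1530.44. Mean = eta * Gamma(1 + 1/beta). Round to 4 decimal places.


beta = 1.8384, eta = 1530.44
1/beta = 0.544
1 + 1/beta = 1.544
Gamma(1.544) = 0.8884
Mean = 1530.44 * 0.8884
Mean = 1359.7056

1359.7056


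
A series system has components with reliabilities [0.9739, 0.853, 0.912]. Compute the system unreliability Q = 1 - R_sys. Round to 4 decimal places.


Components: [0.9739, 0.853, 0.912]
After component 1: product = 0.9739
After component 2: product = 0.8307
After component 3: product = 0.7576
R_sys = 0.7576
Q = 1 - 0.7576 = 0.2424

0.2424


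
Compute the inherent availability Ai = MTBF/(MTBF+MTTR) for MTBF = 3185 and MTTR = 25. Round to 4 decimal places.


MTBF = 3185
MTTR = 25
MTBF + MTTR = 3210
Ai = 3185 / 3210
Ai = 0.9922

0.9922


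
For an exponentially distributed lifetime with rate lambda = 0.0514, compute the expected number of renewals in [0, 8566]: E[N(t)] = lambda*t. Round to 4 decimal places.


lambda = 0.0514
t = 8566
E[N(t)] = lambda * t
E[N(t)] = 0.0514 * 8566
E[N(t)] = 440.2924

440.2924


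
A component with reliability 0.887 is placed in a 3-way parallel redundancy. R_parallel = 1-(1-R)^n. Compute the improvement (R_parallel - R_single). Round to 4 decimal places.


R_single = 0.887, n = 3
1 - R_single = 0.113
(1 - R_single)^n = 0.113^3 = 0.0014
R_parallel = 1 - 0.0014 = 0.9986
Improvement = 0.9986 - 0.887
Improvement = 0.1116

0.1116


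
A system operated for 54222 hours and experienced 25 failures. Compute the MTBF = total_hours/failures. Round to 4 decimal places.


total_hours = 54222
failures = 25
MTBF = 54222 / 25
MTBF = 2168.88

2168.88


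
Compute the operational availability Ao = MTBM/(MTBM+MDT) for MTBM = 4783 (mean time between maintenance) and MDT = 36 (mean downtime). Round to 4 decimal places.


MTBM = 4783
MDT = 36
MTBM + MDT = 4819
Ao = 4783 / 4819
Ao = 0.9925

0.9925


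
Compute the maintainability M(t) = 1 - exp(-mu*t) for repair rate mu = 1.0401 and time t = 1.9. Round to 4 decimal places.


mu = 1.0401, t = 1.9
mu * t = 1.0401 * 1.9 = 1.9762
exp(-1.9762) = 0.1386
M(t) = 1 - 0.1386
M(t) = 0.8614

0.8614


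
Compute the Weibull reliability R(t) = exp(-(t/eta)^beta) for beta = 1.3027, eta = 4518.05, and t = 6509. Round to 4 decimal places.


beta = 1.3027, eta = 4518.05, t = 6509
t/eta = 6509 / 4518.05 = 1.4407
(t/eta)^beta = 1.4407^1.3027 = 1.609
R(t) = exp(-1.609)
R(t) = 0.2001

0.2001


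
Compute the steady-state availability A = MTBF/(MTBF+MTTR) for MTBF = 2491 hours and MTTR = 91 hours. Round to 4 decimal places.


MTBF = 2491
MTTR = 91
MTBF + MTTR = 2582
A = 2491 / 2582
A = 0.9648

0.9648


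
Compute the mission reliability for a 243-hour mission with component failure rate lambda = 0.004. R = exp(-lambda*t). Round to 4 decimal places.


lambda = 0.004
mission_time = 243
lambda * t = 0.004 * 243 = 0.972
R = exp(-0.972)
R = 0.3783

0.3783


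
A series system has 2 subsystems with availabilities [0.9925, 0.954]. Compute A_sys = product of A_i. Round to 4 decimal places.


Subsystems: [0.9925, 0.954]
After subsystem 1 (A=0.9925): product = 0.9925
After subsystem 2 (A=0.954): product = 0.9468
A_sys = 0.9468

0.9468


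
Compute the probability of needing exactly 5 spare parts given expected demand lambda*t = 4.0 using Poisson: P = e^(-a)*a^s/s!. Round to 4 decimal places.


a = 4.0, s = 5
e^(-a) = e^(-4.0) = 0.0183
a^s = 4.0^5 = 1024.0
s! = 120
P = 0.0183 * 1024.0 / 120
P = 0.1563

0.1563


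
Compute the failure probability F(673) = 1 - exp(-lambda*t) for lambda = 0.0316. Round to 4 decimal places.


lambda = 0.0316, t = 673
lambda * t = 21.2668
exp(-21.2668) = 0.0
F(t) = 1 - 0.0
F(t) = 1.0

1.0


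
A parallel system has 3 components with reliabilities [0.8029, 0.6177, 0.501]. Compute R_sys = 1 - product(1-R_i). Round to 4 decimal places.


Components: [0.8029, 0.6177, 0.501]
(1 - 0.8029) = 0.1971, running product = 0.1971
(1 - 0.6177) = 0.3823, running product = 0.0754
(1 - 0.501) = 0.499, running product = 0.0376
Product of (1-R_i) = 0.0376
R_sys = 1 - 0.0376 = 0.9624

0.9624


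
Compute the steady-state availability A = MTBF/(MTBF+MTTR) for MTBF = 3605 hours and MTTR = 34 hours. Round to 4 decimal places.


MTBF = 3605
MTTR = 34
MTBF + MTTR = 3639
A = 3605 / 3639
A = 0.9907

0.9907


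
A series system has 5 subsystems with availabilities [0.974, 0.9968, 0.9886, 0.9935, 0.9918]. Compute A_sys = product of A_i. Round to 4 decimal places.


Subsystems: [0.974, 0.9968, 0.9886, 0.9935, 0.9918]
After subsystem 1 (A=0.974): product = 0.974
After subsystem 2 (A=0.9968): product = 0.9709
After subsystem 3 (A=0.9886): product = 0.9598
After subsystem 4 (A=0.9935): product = 0.9536
After subsystem 5 (A=0.9918): product = 0.9458
A_sys = 0.9458

0.9458


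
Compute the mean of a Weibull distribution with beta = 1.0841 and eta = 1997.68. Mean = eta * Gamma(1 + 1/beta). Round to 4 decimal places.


beta = 1.0841, eta = 1997.68
1/beta = 0.9224
1 + 1/beta = 1.9224
Gamma(1.9224) = 0.9696
Mean = 1997.68 * 0.9696
Mean = 1937.0408

1937.0408


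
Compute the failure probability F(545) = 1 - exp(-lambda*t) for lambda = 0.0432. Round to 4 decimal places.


lambda = 0.0432, t = 545
lambda * t = 23.544
exp(-23.544) = 0.0
F(t) = 1 - 0.0
F(t) = 1.0

1.0


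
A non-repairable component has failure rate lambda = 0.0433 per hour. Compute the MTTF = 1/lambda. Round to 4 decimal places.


lambda = 0.0433
MTTF = 1 / 0.0433
MTTF = 23.0947

23.0947


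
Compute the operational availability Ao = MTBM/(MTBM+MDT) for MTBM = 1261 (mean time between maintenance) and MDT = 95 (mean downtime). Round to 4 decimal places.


MTBM = 1261
MDT = 95
MTBM + MDT = 1356
Ao = 1261 / 1356
Ao = 0.9299

0.9299


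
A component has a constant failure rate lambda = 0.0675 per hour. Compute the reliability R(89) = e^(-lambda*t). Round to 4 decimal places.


lambda = 0.0675
t = 89
lambda * t = 6.0075
R(t) = e^(-6.0075)
R(t) = 0.0025

0.0025


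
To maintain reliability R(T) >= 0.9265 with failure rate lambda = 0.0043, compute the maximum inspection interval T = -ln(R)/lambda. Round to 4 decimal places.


R_target = 0.9265
lambda = 0.0043
-ln(0.9265) = 0.0763
T = 0.0763 / 0.0043
T = 17.7538

17.7538


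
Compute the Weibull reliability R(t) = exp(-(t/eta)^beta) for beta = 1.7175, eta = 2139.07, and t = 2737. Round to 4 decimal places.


beta = 1.7175, eta = 2139.07, t = 2737
t/eta = 2737 / 2139.07 = 1.2795
(t/eta)^beta = 1.2795^1.7175 = 1.5271
R(t) = exp(-1.5271)
R(t) = 0.2172

0.2172


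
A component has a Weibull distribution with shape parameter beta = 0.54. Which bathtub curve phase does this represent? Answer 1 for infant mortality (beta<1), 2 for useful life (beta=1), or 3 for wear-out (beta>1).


beta = 0.54
Compare beta to 1:
beta < 1 => infant mortality (phase 1)
beta = 1 => useful life (phase 2)
beta > 1 => wear-out (phase 3)
Since beta = 0.54, this is infant mortality (decreasing failure rate)
Phase = 1

1


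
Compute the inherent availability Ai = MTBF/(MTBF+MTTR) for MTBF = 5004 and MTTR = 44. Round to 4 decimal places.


MTBF = 5004
MTTR = 44
MTBF + MTTR = 5048
Ai = 5004 / 5048
Ai = 0.9913

0.9913


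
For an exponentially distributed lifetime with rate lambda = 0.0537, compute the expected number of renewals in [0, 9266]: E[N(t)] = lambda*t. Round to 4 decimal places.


lambda = 0.0537
t = 9266
E[N(t)] = lambda * t
E[N(t)] = 0.0537 * 9266
E[N(t)] = 497.5842

497.5842


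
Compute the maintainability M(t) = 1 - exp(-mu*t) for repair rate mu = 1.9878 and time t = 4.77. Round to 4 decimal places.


mu = 1.9878, t = 4.77
mu * t = 1.9878 * 4.77 = 9.4818
exp(-9.4818) = 0.0001
M(t) = 1 - 0.0001
M(t) = 0.9999

0.9999


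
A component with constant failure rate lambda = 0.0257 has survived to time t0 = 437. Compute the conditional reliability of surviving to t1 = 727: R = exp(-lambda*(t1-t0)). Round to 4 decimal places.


lambda = 0.0257
t0 = 437, t1 = 727
t1 - t0 = 290
lambda * (t1-t0) = 0.0257 * 290 = 7.453
R = exp(-7.453)
R = 0.0006

0.0006


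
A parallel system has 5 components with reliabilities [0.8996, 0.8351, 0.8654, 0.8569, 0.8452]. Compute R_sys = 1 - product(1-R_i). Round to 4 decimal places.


Components: [0.8996, 0.8351, 0.8654, 0.8569, 0.8452]
(1 - 0.8996) = 0.1004, running product = 0.1004
(1 - 0.8351) = 0.1649, running product = 0.0166
(1 - 0.8654) = 0.1346, running product = 0.0022
(1 - 0.8569) = 0.1431, running product = 0.0003
(1 - 0.8452) = 0.1548, running product = 0.0
Product of (1-R_i) = 0.0
R_sys = 1 - 0.0 = 1.0

1.0


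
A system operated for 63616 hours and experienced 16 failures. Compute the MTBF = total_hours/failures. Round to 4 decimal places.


total_hours = 63616
failures = 16
MTBF = 63616 / 16
MTBF = 3976.0

3976.0


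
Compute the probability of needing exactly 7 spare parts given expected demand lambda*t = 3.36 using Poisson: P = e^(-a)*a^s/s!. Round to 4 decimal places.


a = 3.36, s = 7
e^(-a) = e^(-3.36) = 0.0347
a^s = 3.36^7 = 4834.7602
s! = 5040
P = 0.0347 * 4834.7602 / 5040
P = 0.0333

0.0333


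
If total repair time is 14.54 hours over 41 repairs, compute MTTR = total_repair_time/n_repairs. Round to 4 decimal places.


total_repair_time = 14.54
n_repairs = 41
MTTR = 14.54 / 41
MTTR = 0.3546

0.3546


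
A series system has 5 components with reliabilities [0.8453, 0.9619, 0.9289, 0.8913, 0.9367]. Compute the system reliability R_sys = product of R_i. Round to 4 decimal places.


Components: [0.8453, 0.9619, 0.9289, 0.8913, 0.9367]
After component 1 (R=0.8453): product = 0.8453
After component 2 (R=0.9619): product = 0.8131
After component 3 (R=0.9289): product = 0.7553
After component 4 (R=0.8913): product = 0.6732
After component 5 (R=0.9367): product = 0.6306
R_sys = 0.6306

0.6306


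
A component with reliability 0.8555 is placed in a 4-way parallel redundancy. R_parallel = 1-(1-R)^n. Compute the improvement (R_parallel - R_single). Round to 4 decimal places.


R_single = 0.8555, n = 4
1 - R_single = 0.1445
(1 - R_single)^n = 0.1445^4 = 0.0004
R_parallel = 1 - 0.0004 = 0.9996
Improvement = 0.9996 - 0.8555
Improvement = 0.1441

0.1441


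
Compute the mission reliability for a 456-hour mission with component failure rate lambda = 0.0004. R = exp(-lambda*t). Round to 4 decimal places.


lambda = 0.0004
mission_time = 456
lambda * t = 0.0004 * 456 = 0.1824
R = exp(-0.1824)
R = 0.8333

0.8333


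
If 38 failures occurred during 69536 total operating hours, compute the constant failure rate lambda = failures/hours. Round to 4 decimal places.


failures = 38
total_hours = 69536
lambda = 38 / 69536
lambda = 0.0005

0.0005


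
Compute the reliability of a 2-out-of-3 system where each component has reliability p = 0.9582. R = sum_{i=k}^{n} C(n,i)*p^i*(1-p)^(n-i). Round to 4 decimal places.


k = 2, n = 3, p = 0.9582
i=2: C(3,2)=3 * 0.9582^2 * 0.0418^1 = 0.1151
i=3: C(3,3)=1 * 0.9582^3 * 0.0418^0 = 0.8798
R = sum of terms = 0.9949

0.9949


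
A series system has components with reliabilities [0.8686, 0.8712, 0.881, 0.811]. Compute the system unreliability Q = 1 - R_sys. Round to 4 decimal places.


Components: [0.8686, 0.8712, 0.881, 0.811]
After component 1: product = 0.8686
After component 2: product = 0.7567
After component 3: product = 0.6667
After component 4: product = 0.5407
R_sys = 0.5407
Q = 1 - 0.5407 = 0.4593

0.4593


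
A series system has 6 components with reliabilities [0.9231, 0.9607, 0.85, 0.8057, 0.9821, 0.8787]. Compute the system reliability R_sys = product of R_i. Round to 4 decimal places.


Components: [0.9231, 0.9607, 0.85, 0.8057, 0.9821, 0.8787]
After component 1 (R=0.9231): product = 0.9231
After component 2 (R=0.9607): product = 0.8868
After component 3 (R=0.85): product = 0.7538
After component 4 (R=0.8057): product = 0.6073
After component 5 (R=0.9821): product = 0.5965
After component 6 (R=0.8787): product = 0.5241
R_sys = 0.5241

0.5241


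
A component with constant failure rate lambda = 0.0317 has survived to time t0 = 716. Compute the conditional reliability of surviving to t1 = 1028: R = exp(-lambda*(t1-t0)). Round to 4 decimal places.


lambda = 0.0317
t0 = 716, t1 = 1028
t1 - t0 = 312
lambda * (t1-t0) = 0.0317 * 312 = 9.8904
R = exp(-9.8904)
R = 0.0001

0.0001


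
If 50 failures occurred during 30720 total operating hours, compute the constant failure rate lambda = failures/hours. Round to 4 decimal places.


failures = 50
total_hours = 30720
lambda = 50 / 30720
lambda = 0.0016

0.0016


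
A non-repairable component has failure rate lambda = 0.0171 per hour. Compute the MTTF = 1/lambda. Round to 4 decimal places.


lambda = 0.0171
MTTF = 1 / 0.0171
MTTF = 58.4795

58.4795


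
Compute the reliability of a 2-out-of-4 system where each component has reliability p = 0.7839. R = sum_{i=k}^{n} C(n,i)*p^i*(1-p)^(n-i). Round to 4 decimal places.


k = 2, n = 4, p = 0.7839
i=2: C(4,2)=6 * 0.7839^2 * 0.2161^2 = 0.1722
i=3: C(4,3)=4 * 0.7839^3 * 0.2161^1 = 0.4164
i=4: C(4,4)=1 * 0.7839^4 * 0.2161^0 = 0.3776
R = sum of terms = 0.9662

0.9662


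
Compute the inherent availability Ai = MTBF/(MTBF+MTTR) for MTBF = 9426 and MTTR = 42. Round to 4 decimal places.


MTBF = 9426
MTTR = 42
MTBF + MTTR = 9468
Ai = 9426 / 9468
Ai = 0.9956

0.9956


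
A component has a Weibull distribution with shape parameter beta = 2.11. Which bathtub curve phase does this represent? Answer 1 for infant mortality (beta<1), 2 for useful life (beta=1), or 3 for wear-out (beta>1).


beta = 2.11
Compare beta to 1:
beta < 1 => infant mortality (phase 1)
beta = 1 => useful life (phase 2)
beta > 1 => wear-out (phase 3)
Since beta = 2.11, this is wear-out (increasing failure rate)
Phase = 3

3


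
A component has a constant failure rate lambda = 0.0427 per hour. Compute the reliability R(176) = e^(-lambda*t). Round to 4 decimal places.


lambda = 0.0427
t = 176
lambda * t = 7.5152
R(t) = e^(-7.5152)
R(t) = 0.0005

0.0005


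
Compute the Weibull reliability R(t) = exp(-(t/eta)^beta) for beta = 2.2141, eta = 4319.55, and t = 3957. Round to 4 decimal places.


beta = 2.2141, eta = 4319.55, t = 3957
t/eta = 3957 / 4319.55 = 0.9161
(t/eta)^beta = 0.9161^2.2141 = 0.8236
R(t) = exp(-0.8236)
R(t) = 0.4389

0.4389


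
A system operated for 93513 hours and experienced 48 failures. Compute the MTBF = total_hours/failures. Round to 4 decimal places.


total_hours = 93513
failures = 48
MTBF = 93513 / 48
MTBF = 1948.1875

1948.1875


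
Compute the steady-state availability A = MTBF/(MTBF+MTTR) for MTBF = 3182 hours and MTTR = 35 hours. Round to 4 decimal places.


MTBF = 3182
MTTR = 35
MTBF + MTTR = 3217
A = 3182 / 3217
A = 0.9891

0.9891


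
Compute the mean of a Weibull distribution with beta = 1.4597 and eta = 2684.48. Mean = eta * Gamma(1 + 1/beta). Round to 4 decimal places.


beta = 1.4597, eta = 2684.48
1/beta = 0.6851
1 + 1/beta = 1.6851
Gamma(1.6851) = 0.9059
Mean = 2684.48 * 0.9059
Mean = 2431.8564

2431.8564


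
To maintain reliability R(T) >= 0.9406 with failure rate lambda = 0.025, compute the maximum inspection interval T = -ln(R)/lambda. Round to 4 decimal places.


R_target = 0.9406
lambda = 0.025
-ln(0.9406) = 0.0612
T = 0.0612 / 0.025
T = 2.4495

2.4495


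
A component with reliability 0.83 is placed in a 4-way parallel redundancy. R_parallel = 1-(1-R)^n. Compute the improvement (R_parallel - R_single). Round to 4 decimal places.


R_single = 0.83, n = 4
1 - R_single = 0.17
(1 - R_single)^n = 0.17^4 = 0.0008
R_parallel = 1 - 0.0008 = 0.9992
Improvement = 0.9992 - 0.83
Improvement = 0.1692

0.1692


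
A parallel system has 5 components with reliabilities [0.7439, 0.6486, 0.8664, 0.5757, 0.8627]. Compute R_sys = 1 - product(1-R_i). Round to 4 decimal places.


Components: [0.7439, 0.6486, 0.8664, 0.5757, 0.8627]
(1 - 0.7439) = 0.2561, running product = 0.2561
(1 - 0.6486) = 0.3514, running product = 0.09
(1 - 0.8664) = 0.1336, running product = 0.012
(1 - 0.5757) = 0.4243, running product = 0.0051
(1 - 0.8627) = 0.1373, running product = 0.0007
Product of (1-R_i) = 0.0007
R_sys = 1 - 0.0007 = 0.9993

0.9993


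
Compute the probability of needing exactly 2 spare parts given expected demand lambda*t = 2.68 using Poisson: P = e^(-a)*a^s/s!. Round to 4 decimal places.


a = 2.68, s = 2
e^(-a) = e^(-2.68) = 0.0686
a^s = 2.68^2 = 7.1824
s! = 2
P = 0.0686 * 7.1824 / 2
P = 0.2462

0.2462


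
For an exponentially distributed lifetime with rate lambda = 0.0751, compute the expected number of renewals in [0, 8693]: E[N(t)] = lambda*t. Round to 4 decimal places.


lambda = 0.0751
t = 8693
E[N(t)] = lambda * t
E[N(t)] = 0.0751 * 8693
E[N(t)] = 652.8443

652.8443


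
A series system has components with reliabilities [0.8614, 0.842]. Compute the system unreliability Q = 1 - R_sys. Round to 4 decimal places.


Components: [0.8614, 0.842]
After component 1: product = 0.8614
After component 2: product = 0.7253
R_sys = 0.7253
Q = 1 - 0.7253 = 0.2747

0.2747


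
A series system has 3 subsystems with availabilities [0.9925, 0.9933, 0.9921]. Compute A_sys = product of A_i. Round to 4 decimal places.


Subsystems: [0.9925, 0.9933, 0.9921]
After subsystem 1 (A=0.9925): product = 0.9925
After subsystem 2 (A=0.9933): product = 0.9859
After subsystem 3 (A=0.9921): product = 0.9781
A_sys = 0.9781

0.9781


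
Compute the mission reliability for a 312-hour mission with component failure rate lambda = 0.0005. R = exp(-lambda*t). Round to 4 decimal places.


lambda = 0.0005
mission_time = 312
lambda * t = 0.0005 * 312 = 0.156
R = exp(-0.156)
R = 0.8556

0.8556


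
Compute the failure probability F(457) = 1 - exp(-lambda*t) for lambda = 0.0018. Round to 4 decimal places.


lambda = 0.0018, t = 457
lambda * t = 0.8226
exp(-0.8226) = 0.4393
F(t) = 1 - 0.4393
F(t) = 0.5607

0.5607


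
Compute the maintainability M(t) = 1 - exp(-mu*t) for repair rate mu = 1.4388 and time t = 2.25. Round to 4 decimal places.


mu = 1.4388, t = 2.25
mu * t = 1.4388 * 2.25 = 3.2373
exp(-3.2373) = 0.0393
M(t) = 1 - 0.0393
M(t) = 0.9607

0.9607


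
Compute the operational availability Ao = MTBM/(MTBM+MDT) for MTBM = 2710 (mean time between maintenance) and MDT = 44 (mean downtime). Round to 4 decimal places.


MTBM = 2710
MDT = 44
MTBM + MDT = 2754
Ao = 2710 / 2754
Ao = 0.984

0.984


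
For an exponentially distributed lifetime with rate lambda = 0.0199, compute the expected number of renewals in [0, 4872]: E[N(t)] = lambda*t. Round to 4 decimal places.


lambda = 0.0199
t = 4872
E[N(t)] = lambda * t
E[N(t)] = 0.0199 * 4872
E[N(t)] = 96.9528

96.9528


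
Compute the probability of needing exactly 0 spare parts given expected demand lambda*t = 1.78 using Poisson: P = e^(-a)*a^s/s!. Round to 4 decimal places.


a = 1.78, s = 0
e^(-a) = e^(-1.78) = 0.1686
a^s = 1.78^0 = 1.0
s! = 1
P = 0.1686 * 1.0 / 1
P = 0.1686

0.1686


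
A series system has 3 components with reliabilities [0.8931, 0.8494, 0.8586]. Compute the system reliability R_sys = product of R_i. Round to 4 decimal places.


Components: [0.8931, 0.8494, 0.8586]
After component 1 (R=0.8931): product = 0.8931
After component 2 (R=0.8494): product = 0.7586
After component 3 (R=0.8586): product = 0.6513
R_sys = 0.6513

0.6513


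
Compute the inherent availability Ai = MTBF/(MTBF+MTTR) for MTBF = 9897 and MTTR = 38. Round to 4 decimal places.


MTBF = 9897
MTTR = 38
MTBF + MTTR = 9935
Ai = 9897 / 9935
Ai = 0.9962

0.9962


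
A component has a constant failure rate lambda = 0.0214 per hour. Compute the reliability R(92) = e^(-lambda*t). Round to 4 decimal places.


lambda = 0.0214
t = 92
lambda * t = 1.9688
R(t) = e^(-1.9688)
R(t) = 0.1396

0.1396


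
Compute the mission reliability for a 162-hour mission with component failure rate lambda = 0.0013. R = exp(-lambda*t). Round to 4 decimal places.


lambda = 0.0013
mission_time = 162
lambda * t = 0.0013 * 162 = 0.2106
R = exp(-0.2106)
R = 0.8101

0.8101


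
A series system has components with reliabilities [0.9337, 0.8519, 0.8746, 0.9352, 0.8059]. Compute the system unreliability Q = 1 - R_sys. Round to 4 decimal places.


Components: [0.9337, 0.8519, 0.8746, 0.9352, 0.8059]
After component 1: product = 0.9337
After component 2: product = 0.7954
After component 3: product = 0.6957
After component 4: product = 0.6506
After component 5: product = 0.5243
R_sys = 0.5243
Q = 1 - 0.5243 = 0.4757

0.4757


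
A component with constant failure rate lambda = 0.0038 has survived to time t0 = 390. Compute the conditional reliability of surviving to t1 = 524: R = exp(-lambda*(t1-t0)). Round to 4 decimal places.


lambda = 0.0038
t0 = 390, t1 = 524
t1 - t0 = 134
lambda * (t1-t0) = 0.0038 * 134 = 0.5092
R = exp(-0.5092)
R = 0.601

0.601


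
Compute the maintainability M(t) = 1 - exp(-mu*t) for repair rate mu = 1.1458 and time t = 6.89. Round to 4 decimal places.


mu = 1.1458, t = 6.89
mu * t = 1.1458 * 6.89 = 7.8946
exp(-7.8946) = 0.0004
M(t) = 1 - 0.0004
M(t) = 0.9996

0.9996


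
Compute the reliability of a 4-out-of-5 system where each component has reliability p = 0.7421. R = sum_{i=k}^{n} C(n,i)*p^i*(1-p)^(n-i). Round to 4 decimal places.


k = 4, n = 5, p = 0.7421
i=4: C(5,4)=5 * 0.7421^4 * 0.2579^1 = 0.3911
i=5: C(5,5)=1 * 0.7421^5 * 0.2579^0 = 0.2251
R = sum of terms = 0.6162

0.6162


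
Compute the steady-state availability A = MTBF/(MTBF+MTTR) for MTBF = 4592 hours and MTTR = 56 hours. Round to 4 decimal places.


MTBF = 4592
MTTR = 56
MTBF + MTTR = 4648
A = 4592 / 4648
A = 0.988

0.988


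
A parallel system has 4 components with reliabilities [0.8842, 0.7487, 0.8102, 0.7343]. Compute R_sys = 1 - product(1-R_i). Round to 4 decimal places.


Components: [0.8842, 0.7487, 0.8102, 0.7343]
(1 - 0.8842) = 0.1158, running product = 0.1158
(1 - 0.7487) = 0.2513, running product = 0.0291
(1 - 0.8102) = 0.1898, running product = 0.0055
(1 - 0.7343) = 0.2657, running product = 0.0015
Product of (1-R_i) = 0.0015
R_sys = 1 - 0.0015 = 0.9985

0.9985


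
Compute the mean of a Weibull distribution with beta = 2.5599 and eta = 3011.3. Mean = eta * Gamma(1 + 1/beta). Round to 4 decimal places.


beta = 2.5599, eta = 3011.3
1/beta = 0.3906
1 + 1/beta = 1.3906
Gamma(1.3906) = 0.8878
Mean = 3011.3 * 0.8878
Mean = 2673.4735

2673.4735


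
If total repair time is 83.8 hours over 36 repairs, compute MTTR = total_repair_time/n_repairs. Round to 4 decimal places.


total_repair_time = 83.8
n_repairs = 36
MTTR = 83.8 / 36
MTTR = 2.3278

2.3278


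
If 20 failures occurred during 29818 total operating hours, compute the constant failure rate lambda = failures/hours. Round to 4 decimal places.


failures = 20
total_hours = 29818
lambda = 20 / 29818
lambda = 0.0007

0.0007


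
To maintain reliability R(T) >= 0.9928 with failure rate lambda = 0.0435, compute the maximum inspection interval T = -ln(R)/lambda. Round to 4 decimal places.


R_target = 0.9928
lambda = 0.0435
-ln(0.9928) = 0.0072
T = 0.0072 / 0.0435
T = 0.1661

0.1661


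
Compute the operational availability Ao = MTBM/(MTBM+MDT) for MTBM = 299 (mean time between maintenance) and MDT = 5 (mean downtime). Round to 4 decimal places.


MTBM = 299
MDT = 5
MTBM + MDT = 304
Ao = 299 / 304
Ao = 0.9836

0.9836


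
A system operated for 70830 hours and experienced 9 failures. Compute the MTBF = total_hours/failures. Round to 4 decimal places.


total_hours = 70830
failures = 9
MTBF = 70830 / 9
MTBF = 7870.0

7870.0


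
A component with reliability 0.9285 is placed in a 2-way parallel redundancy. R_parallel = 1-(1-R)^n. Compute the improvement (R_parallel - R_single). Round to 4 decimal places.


R_single = 0.9285, n = 2
1 - R_single = 0.0715
(1 - R_single)^n = 0.0715^2 = 0.0051
R_parallel = 1 - 0.0051 = 0.9949
Improvement = 0.9949 - 0.9285
Improvement = 0.0664

0.0664


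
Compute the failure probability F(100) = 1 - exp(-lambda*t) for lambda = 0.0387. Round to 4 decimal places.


lambda = 0.0387, t = 100
lambda * t = 3.87
exp(-3.87) = 0.0209
F(t) = 1 - 0.0209
F(t) = 0.9791

0.9791


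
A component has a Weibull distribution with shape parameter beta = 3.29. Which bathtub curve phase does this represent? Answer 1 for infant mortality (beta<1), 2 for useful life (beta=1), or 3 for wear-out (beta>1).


beta = 3.29
Compare beta to 1:
beta < 1 => infant mortality (phase 1)
beta = 1 => useful life (phase 2)
beta > 1 => wear-out (phase 3)
Since beta = 3.29, this is wear-out (increasing failure rate)
Phase = 3

3


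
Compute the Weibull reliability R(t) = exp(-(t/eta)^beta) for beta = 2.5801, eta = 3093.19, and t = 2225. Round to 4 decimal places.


beta = 2.5801, eta = 3093.19, t = 2225
t/eta = 2225 / 3093.19 = 0.7193
(t/eta)^beta = 0.7193^2.5801 = 0.4274
R(t) = exp(-0.4274)
R(t) = 0.6522

0.6522


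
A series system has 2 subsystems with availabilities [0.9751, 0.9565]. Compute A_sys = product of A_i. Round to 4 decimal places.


Subsystems: [0.9751, 0.9565]
After subsystem 1 (A=0.9751): product = 0.9751
After subsystem 2 (A=0.9565): product = 0.9327
A_sys = 0.9327

0.9327


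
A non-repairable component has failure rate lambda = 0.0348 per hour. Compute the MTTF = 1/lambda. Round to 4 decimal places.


lambda = 0.0348
MTTF = 1 / 0.0348
MTTF = 28.7356

28.7356


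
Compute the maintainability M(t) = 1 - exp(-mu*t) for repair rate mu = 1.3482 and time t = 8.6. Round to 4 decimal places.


mu = 1.3482, t = 8.6
mu * t = 1.3482 * 8.6 = 11.5945
exp(-11.5945) = 0.0
M(t) = 1 - 0.0
M(t) = 1.0

1.0


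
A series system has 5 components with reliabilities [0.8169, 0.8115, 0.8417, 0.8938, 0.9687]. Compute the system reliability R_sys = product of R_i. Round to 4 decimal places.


Components: [0.8169, 0.8115, 0.8417, 0.8938, 0.9687]
After component 1 (R=0.8169): product = 0.8169
After component 2 (R=0.8115): product = 0.6629
After component 3 (R=0.8417): product = 0.558
After component 4 (R=0.8938): product = 0.4987
After component 5 (R=0.9687): product = 0.4831
R_sys = 0.4831

0.4831


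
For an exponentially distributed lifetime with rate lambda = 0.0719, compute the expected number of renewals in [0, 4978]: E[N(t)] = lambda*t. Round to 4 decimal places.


lambda = 0.0719
t = 4978
E[N(t)] = lambda * t
E[N(t)] = 0.0719 * 4978
E[N(t)] = 357.9182

357.9182


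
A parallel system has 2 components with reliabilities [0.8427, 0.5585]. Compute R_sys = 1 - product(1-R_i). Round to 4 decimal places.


Components: [0.8427, 0.5585]
(1 - 0.8427) = 0.1573, running product = 0.1573
(1 - 0.5585) = 0.4415, running product = 0.0694
Product of (1-R_i) = 0.0694
R_sys = 1 - 0.0694 = 0.9306

0.9306


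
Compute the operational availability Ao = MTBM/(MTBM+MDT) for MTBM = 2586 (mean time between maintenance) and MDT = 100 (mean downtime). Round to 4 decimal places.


MTBM = 2586
MDT = 100
MTBM + MDT = 2686
Ao = 2586 / 2686
Ao = 0.9628

0.9628


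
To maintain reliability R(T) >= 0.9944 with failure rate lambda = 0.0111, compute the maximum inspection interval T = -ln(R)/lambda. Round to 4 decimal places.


R_target = 0.9944
lambda = 0.0111
-ln(0.9944) = 0.0056
T = 0.0056 / 0.0111
T = 0.5059

0.5059


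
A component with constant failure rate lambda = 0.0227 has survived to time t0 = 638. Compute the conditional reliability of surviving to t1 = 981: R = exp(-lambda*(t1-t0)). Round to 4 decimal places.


lambda = 0.0227
t0 = 638, t1 = 981
t1 - t0 = 343
lambda * (t1-t0) = 0.0227 * 343 = 7.7861
R = exp(-7.7861)
R = 0.0004

0.0004


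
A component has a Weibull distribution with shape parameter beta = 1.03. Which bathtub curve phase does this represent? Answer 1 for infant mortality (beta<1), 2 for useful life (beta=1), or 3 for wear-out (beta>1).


beta = 1.03
Compare beta to 1:
beta < 1 => infant mortality (phase 1)
beta = 1 => useful life (phase 2)
beta > 1 => wear-out (phase 3)
Since beta = 1.03, this is wear-out (increasing failure rate)
Phase = 3

3


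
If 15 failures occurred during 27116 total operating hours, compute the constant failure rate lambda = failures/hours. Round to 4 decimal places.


failures = 15
total_hours = 27116
lambda = 15 / 27116
lambda = 0.0006

0.0006


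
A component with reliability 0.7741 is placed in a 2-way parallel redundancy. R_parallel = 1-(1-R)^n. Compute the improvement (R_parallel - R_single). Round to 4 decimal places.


R_single = 0.7741, n = 2
1 - R_single = 0.2259
(1 - R_single)^n = 0.2259^2 = 0.051
R_parallel = 1 - 0.051 = 0.949
Improvement = 0.949 - 0.7741
Improvement = 0.1749

0.1749


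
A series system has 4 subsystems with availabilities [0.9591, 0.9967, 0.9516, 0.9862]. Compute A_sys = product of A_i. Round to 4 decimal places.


Subsystems: [0.9591, 0.9967, 0.9516, 0.9862]
After subsystem 1 (A=0.9591): product = 0.9591
After subsystem 2 (A=0.9967): product = 0.9559
After subsystem 3 (A=0.9516): product = 0.9097
After subsystem 4 (A=0.9862): product = 0.8971
A_sys = 0.8971

0.8971


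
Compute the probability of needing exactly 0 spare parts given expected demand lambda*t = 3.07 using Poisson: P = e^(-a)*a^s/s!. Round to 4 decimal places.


a = 3.07, s = 0
e^(-a) = e^(-3.07) = 0.0464
a^s = 3.07^0 = 1.0
s! = 1
P = 0.0464 * 1.0 / 1
P = 0.0464

0.0464


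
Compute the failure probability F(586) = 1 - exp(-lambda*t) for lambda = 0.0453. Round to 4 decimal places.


lambda = 0.0453, t = 586
lambda * t = 26.5458
exp(-26.5458) = 0.0
F(t) = 1 - 0.0
F(t) = 1.0

1.0


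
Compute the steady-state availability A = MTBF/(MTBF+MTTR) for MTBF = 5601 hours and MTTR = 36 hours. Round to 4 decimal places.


MTBF = 5601
MTTR = 36
MTBF + MTTR = 5637
A = 5601 / 5637
A = 0.9936

0.9936


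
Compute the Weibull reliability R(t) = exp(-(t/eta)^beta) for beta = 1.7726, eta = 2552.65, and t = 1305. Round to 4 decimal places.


beta = 1.7726, eta = 2552.65, t = 1305
t/eta = 1305 / 2552.65 = 0.5112
(t/eta)^beta = 0.5112^1.7726 = 0.3044
R(t) = exp(-0.3044)
R(t) = 0.7375

0.7375


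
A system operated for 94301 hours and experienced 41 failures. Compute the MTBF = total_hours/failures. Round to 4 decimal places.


total_hours = 94301
failures = 41
MTBF = 94301 / 41
MTBF = 2300.0244

2300.0244


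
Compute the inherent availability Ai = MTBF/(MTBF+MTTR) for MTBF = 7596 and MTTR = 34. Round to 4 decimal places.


MTBF = 7596
MTTR = 34
MTBF + MTTR = 7630
Ai = 7596 / 7630
Ai = 0.9955

0.9955


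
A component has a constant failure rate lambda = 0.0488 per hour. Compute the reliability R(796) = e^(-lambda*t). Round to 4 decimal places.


lambda = 0.0488
t = 796
lambda * t = 38.8448
R(t) = e^(-38.8448)
R(t) = 0.0

0.0


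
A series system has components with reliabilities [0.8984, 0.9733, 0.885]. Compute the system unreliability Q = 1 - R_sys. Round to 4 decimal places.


Components: [0.8984, 0.9733, 0.885]
After component 1: product = 0.8984
After component 2: product = 0.8744
After component 3: product = 0.7739
R_sys = 0.7739
Q = 1 - 0.7739 = 0.2261

0.2261


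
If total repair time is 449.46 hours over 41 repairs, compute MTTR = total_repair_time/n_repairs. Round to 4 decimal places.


total_repair_time = 449.46
n_repairs = 41
MTTR = 449.46 / 41
MTTR = 10.9624

10.9624


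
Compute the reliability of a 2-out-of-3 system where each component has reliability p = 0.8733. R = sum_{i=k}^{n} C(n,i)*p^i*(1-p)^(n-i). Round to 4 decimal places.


k = 2, n = 3, p = 0.8733
i=2: C(3,2)=3 * 0.8733^2 * 0.1267^1 = 0.2899
i=3: C(3,3)=1 * 0.8733^3 * 0.1267^0 = 0.666
R = sum of terms = 0.9559

0.9559


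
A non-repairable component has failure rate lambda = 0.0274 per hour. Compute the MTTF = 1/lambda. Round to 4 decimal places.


lambda = 0.0274
MTTF = 1 / 0.0274
MTTF = 36.4964

36.4964


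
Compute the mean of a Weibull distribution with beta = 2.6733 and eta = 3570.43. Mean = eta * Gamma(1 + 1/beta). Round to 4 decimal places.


beta = 2.6733, eta = 3570.43
1/beta = 0.3741
1 + 1/beta = 1.3741
Gamma(1.3741) = 0.889
Mean = 3570.43 * 0.889
Mean = 3174.063

3174.063


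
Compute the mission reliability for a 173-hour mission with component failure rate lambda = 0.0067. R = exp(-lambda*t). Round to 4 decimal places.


lambda = 0.0067
mission_time = 173
lambda * t = 0.0067 * 173 = 1.1591
R = exp(-1.1591)
R = 0.3138

0.3138


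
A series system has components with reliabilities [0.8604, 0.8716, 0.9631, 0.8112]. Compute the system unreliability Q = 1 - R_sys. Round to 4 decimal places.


Components: [0.8604, 0.8716, 0.9631, 0.8112]
After component 1: product = 0.8604
After component 2: product = 0.7499
After component 3: product = 0.7223
After component 4: product = 0.5859
R_sys = 0.5859
Q = 1 - 0.5859 = 0.4141

0.4141


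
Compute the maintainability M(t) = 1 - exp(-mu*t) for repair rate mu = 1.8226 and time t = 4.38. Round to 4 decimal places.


mu = 1.8226, t = 4.38
mu * t = 1.8226 * 4.38 = 7.983
exp(-7.983) = 0.0003
M(t) = 1 - 0.0003
M(t) = 0.9997

0.9997


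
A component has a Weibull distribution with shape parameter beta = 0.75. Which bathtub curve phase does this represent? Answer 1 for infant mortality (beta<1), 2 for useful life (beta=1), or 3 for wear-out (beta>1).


beta = 0.75
Compare beta to 1:
beta < 1 => infant mortality (phase 1)
beta = 1 => useful life (phase 2)
beta > 1 => wear-out (phase 3)
Since beta = 0.75, this is infant mortality (decreasing failure rate)
Phase = 1

1


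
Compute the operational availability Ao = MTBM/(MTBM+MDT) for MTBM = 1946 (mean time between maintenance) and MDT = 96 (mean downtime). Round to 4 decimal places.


MTBM = 1946
MDT = 96
MTBM + MDT = 2042
Ao = 1946 / 2042
Ao = 0.953

0.953


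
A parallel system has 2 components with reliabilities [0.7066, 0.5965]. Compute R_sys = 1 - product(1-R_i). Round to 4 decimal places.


Components: [0.7066, 0.5965]
(1 - 0.7066) = 0.2934, running product = 0.2934
(1 - 0.5965) = 0.4035, running product = 0.1184
Product of (1-R_i) = 0.1184
R_sys = 1 - 0.1184 = 0.8816

0.8816


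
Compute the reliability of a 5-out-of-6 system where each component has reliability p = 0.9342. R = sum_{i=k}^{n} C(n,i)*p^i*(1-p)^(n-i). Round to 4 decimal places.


k = 5, n = 6, p = 0.9342
i=5: C(6,5)=6 * 0.9342^5 * 0.0658^1 = 0.2809
i=6: C(6,6)=1 * 0.9342^6 * 0.0658^0 = 0.6647
R = sum of terms = 0.9456

0.9456


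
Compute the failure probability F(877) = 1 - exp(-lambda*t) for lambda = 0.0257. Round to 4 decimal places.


lambda = 0.0257, t = 877
lambda * t = 22.5389
exp(-22.5389) = 0.0
F(t) = 1 - 0.0
F(t) = 1.0

1.0


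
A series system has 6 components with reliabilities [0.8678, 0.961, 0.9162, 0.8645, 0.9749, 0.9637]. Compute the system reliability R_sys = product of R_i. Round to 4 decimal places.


Components: [0.8678, 0.961, 0.9162, 0.8645, 0.9749, 0.9637]
After component 1 (R=0.8678): product = 0.8678
After component 2 (R=0.961): product = 0.834
After component 3 (R=0.9162): product = 0.7641
After component 4 (R=0.8645): product = 0.6605
After component 5 (R=0.9749): product = 0.644
After component 6 (R=0.9637): product = 0.6206
R_sys = 0.6206

0.6206


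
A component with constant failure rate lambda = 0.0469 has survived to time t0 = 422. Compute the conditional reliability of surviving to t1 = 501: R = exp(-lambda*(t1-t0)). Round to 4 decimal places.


lambda = 0.0469
t0 = 422, t1 = 501
t1 - t0 = 79
lambda * (t1-t0) = 0.0469 * 79 = 3.7051
R = exp(-3.7051)
R = 0.0246

0.0246


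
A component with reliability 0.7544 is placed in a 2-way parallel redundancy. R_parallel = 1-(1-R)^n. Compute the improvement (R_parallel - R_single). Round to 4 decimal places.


R_single = 0.7544, n = 2
1 - R_single = 0.2456
(1 - R_single)^n = 0.2456^2 = 0.0603
R_parallel = 1 - 0.0603 = 0.9397
Improvement = 0.9397 - 0.7544
Improvement = 0.1853

0.1853


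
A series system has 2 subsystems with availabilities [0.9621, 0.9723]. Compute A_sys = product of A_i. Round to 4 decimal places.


Subsystems: [0.9621, 0.9723]
After subsystem 1 (A=0.9621): product = 0.9621
After subsystem 2 (A=0.9723): product = 0.9354
A_sys = 0.9354

0.9354


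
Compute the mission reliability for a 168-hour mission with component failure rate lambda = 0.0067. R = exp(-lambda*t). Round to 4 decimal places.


lambda = 0.0067
mission_time = 168
lambda * t = 0.0067 * 168 = 1.1256
R = exp(-1.1256)
R = 0.3245

0.3245


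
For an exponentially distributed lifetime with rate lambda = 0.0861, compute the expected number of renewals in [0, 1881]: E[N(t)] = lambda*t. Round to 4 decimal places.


lambda = 0.0861
t = 1881
E[N(t)] = lambda * t
E[N(t)] = 0.0861 * 1881
E[N(t)] = 161.9541

161.9541


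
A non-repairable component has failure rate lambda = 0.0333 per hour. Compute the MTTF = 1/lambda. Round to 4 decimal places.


lambda = 0.0333
MTTF = 1 / 0.0333
MTTF = 30.03

30.03


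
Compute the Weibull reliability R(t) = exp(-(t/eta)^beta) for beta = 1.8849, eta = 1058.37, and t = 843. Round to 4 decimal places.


beta = 1.8849, eta = 1058.37, t = 843
t/eta = 843 / 1058.37 = 0.7965
(t/eta)^beta = 0.7965^1.8849 = 0.6513
R(t) = exp(-0.6513)
R(t) = 0.5214

0.5214


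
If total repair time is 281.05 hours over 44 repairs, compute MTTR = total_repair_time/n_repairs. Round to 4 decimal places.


total_repair_time = 281.05
n_repairs = 44
MTTR = 281.05 / 44
MTTR = 6.3875

6.3875


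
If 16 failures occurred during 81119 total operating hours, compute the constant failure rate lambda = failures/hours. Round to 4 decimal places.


failures = 16
total_hours = 81119
lambda = 16 / 81119
lambda = 0.0002

0.0002


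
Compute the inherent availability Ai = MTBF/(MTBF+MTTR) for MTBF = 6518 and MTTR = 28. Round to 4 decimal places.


MTBF = 6518
MTTR = 28
MTBF + MTTR = 6546
Ai = 6518 / 6546
Ai = 0.9957

0.9957


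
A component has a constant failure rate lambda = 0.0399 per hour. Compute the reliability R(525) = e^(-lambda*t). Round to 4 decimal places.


lambda = 0.0399
t = 525
lambda * t = 20.9475
R(t) = e^(-20.9475)
R(t) = 0.0

0.0


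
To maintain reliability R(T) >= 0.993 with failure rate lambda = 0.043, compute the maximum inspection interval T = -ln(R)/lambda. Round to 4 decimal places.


R_target = 0.993
lambda = 0.043
-ln(0.993) = 0.007
T = 0.007 / 0.043
T = 0.1634

0.1634


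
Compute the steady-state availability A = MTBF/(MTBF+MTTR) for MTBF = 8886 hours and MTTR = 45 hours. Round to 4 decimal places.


MTBF = 8886
MTTR = 45
MTBF + MTTR = 8931
A = 8886 / 8931
A = 0.995

0.995


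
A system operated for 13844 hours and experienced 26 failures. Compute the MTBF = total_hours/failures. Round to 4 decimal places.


total_hours = 13844
failures = 26
MTBF = 13844 / 26
MTBF = 532.4615

532.4615


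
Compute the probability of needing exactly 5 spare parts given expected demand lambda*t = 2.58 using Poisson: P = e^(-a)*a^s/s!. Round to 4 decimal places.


a = 2.58, s = 5
e^(-a) = e^(-2.58) = 0.0758
a^s = 2.58^5 = 114.3138
s! = 120
P = 0.0758 * 114.3138 / 120
P = 0.0722

0.0722


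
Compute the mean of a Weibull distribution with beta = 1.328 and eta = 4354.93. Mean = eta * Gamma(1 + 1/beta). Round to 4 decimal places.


beta = 1.328, eta = 4354.93
1/beta = 0.753
1 + 1/beta = 1.753
Gamma(1.753) = 0.9198
Mean = 4354.93 * 0.9198
Mean = 4005.4514

4005.4514


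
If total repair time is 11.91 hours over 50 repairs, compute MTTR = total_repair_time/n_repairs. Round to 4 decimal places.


total_repair_time = 11.91
n_repairs = 50
MTTR = 11.91 / 50
MTTR = 0.2382

0.2382


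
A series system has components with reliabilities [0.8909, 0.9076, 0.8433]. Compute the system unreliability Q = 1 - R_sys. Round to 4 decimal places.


Components: [0.8909, 0.9076, 0.8433]
After component 1: product = 0.8909
After component 2: product = 0.8086
After component 3: product = 0.6819
R_sys = 0.6819
Q = 1 - 0.6819 = 0.3181

0.3181
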